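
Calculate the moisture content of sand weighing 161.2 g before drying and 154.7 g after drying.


Formula: MC = (W_wet - W_dry) / W_wet * 100
Water mass = 161.2 - 154.7 = 6.5 g
MC = 6.5 / 161.2 * 100 = 4.0323%

4.0323%


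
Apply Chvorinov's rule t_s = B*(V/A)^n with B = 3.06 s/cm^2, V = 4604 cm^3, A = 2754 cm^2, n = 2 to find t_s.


Formula: t_s = B * (V/A)^n  (Chvorinov's rule, n=2)
Modulus M = V/A = 4604/2754 = 1.671750 cm
M^2 = 1.671750^2 = 2.794748 cm^2
t_s = 3.06 * 2.794748 = 8.5519 s


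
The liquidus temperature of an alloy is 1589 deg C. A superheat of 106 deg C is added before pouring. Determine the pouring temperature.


Formula: T_pour = T_melt + Superheat
T_pour = 1589 + 106 = 1695 deg C

Final answer: 1695 deg C


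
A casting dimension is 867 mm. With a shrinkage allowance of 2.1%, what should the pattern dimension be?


Formula: L_pattern = L_casting * (1 + shrinkage_rate/100)
Shrinkage factor = 1 + 2.1/100 = 1.021
L_pattern = 867 mm * 1.021 = 885.2070 mm

885.2070 mm


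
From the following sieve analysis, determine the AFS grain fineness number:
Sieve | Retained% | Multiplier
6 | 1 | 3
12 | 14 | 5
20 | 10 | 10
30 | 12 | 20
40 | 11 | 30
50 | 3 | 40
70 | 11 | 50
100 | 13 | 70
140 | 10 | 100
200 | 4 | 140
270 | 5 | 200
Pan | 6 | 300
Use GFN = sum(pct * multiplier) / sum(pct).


Formula: GFN = sum(pct * multiplier) / sum(pct)
sum(pct * multiplier) = 6683
sum(pct) = 100
GFN = 6683 / 100 = 66.83

Final answer: 66.83


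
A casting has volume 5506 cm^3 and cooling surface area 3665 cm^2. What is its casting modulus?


Formula: Casting Modulus M = V / A
M = 5506 cm^3 / 3665 cm^2 = 1.5023 cm

1.5023 cm


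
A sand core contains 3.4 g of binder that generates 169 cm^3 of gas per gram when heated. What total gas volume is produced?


Formula: V_gas = W_binder * gas_evolution_rate
V = 3.4 g * 169 cm^3/g = 574.6000 cm^3


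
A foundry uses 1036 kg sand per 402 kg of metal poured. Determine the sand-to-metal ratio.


Formula: Sand-to-Metal Ratio = W_sand / W_metal
Ratio = 1036 kg / 402 kg = 2.5771


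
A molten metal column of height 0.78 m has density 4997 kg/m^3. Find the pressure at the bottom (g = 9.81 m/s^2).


Formula: P = rho * g * h
rho * g = 4997 * 9.81 = 49020.57 N/m^3
P = 49020.57 * 0.78 = 38236.0446 Pa


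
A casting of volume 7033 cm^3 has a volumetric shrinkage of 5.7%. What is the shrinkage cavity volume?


Formula: V_shrink = V_casting * shrinkage_pct / 100
V_shrink = 7033 cm^3 * 5.7 / 100 = 400.8810 cm^3

Final answer: 400.8810 cm^3


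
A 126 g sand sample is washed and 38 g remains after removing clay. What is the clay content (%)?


Formula: Clay% = (W_total - W_washed) / W_total * 100
Clay mass = 126 - 38 = 88 g
Clay% = 88 / 126 * 100 = 69.8413%

Answer: 69.8413%


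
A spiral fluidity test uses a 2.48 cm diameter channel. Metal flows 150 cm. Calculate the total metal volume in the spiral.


Formula: V = pi * (d/2)^2 * L  (cylinder volume)
Radius = 2.48/2 = 1.24 cm
V = pi * 1.24^2 * 150 = 724.5769 cm^3

Final answer: 724.5769 cm^3


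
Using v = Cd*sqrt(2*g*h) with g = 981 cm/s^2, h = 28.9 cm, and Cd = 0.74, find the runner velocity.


Formula: v = Cd * sqrt(2 * g * h)  (Torricelli with discharge coefficient)
2*g*h = 2 * 981 * 28.9 = 56701.8 cm^2/s^2
sqrt(56701.8) = 238.12140 cm/s
v = 0.74 * 238.12140 = 176.2098 cm/s

Final answer: 176.2098 cm/s


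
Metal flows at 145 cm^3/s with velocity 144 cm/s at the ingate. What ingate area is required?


Formula: A_ingate = Q / v  (continuity equation)
A = 145 cm^3/s / 144 cm/s = 1.0069 cm^2

Answer: 1.0069 cm^2


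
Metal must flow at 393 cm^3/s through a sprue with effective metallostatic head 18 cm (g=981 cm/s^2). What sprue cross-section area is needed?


Formula: v = sqrt(2*g*h), A = Q/v
Velocity: v = sqrt(2 * 981 * 18) = sqrt(35316) = 187.9255 cm/s
Sprue area: A = Q / v = 393 / 187.9255 = 2.0913 cm^2

2.0913 cm^2


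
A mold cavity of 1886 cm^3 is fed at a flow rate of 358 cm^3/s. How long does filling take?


Formula: t_fill = V_mold / Q_flow
t = 1886 cm^3 / 358 cm^3/s = 5.2682 s

5.2682 s


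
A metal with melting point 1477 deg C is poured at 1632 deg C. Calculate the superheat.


Formula: Superheat = T_pour - T_melt
Superheat = 1632 - 1477 = 155 deg C

Answer: 155 deg C


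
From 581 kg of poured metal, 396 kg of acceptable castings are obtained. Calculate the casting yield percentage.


Formula: Casting Yield = (W_good / W_total) * 100
Yield = (396 kg / 581 kg) * 100 = 68.1583%

Final answer: 68.1583%


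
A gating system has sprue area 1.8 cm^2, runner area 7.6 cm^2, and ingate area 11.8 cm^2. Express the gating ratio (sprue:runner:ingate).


Sprue:Runner:Ingate = 1 : 7.6/1.8 : 11.8/1.8 = 1:4.22:6.56

Final answer: 1:4.22:6.56


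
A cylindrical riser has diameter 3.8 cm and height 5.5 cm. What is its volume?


Formula: V = pi * (D/2)^2 * H  (cylinder volume)
Radius = D/2 = 3.8/2 = 1.9 cm
V = pi * 1.9^2 * 5.5 = 62.3763 cm^3


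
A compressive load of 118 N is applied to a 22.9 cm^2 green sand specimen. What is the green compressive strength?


Formula: Compressive Strength = Force / Area
Strength = 118 N / 22.9 cm^2 = 5.1528 N/cm^2

5.1528 N/cm^2


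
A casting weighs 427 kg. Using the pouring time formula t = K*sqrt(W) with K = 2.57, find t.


Formula: t = K * sqrt(W)
sqrt(W) = sqrt(427) = 20.66398
t = 2.57 * 20.66398 = 53.1064 s


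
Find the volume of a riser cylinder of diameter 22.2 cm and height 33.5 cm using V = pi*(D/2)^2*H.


Formula: V = pi * (D/2)^2 * H  (cylinder volume)
Radius = D/2 = 22.2/2 = 11.1 cm
V = pi * 11.1^2 * 33.5 = 12967.0336 cm^3

Answer: 12967.0336 cm^3


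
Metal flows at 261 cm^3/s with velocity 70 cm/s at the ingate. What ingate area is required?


Formula: A_ingate = Q / v  (continuity equation)
A = 261 cm^3/s / 70 cm/s = 3.7286 cm^2

Final answer: 3.7286 cm^2


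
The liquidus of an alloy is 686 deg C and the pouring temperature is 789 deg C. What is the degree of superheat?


Formula: Superheat = T_pour - T_melt
Superheat = 789 - 686 = 103 deg C

Final answer: 103 deg C


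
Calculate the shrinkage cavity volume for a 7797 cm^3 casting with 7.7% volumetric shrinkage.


Formula: V_shrink = V_casting * shrinkage_pct / 100
V_shrink = 7797 cm^3 * 7.7 / 100 = 600.3690 cm^3

Answer: 600.3690 cm^3


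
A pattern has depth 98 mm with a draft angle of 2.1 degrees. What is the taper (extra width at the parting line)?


Formula: taper = depth * tan(draft_angle)
tan(2.1 deg) = 0.0366683
taper = 98 mm * 0.0366683 = 3.5935 mm

3.5935 mm


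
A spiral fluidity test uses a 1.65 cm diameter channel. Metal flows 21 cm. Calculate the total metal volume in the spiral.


Formula: V = pi * (d/2)^2 * L  (cylinder volume)
Radius = 1.65/2 = 0.825 cm
V = pi * 0.825^2 * 21 = 44.9032 cm^3


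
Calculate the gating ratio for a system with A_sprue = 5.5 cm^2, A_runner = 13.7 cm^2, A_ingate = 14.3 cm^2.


Sprue:Runner:Ingate = 1 : 13.7/5.5 : 14.3/5.5 = 1:2.49:2.60

1:2.49:2.60


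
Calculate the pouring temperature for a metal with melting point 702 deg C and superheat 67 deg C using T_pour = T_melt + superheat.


Formula: T_pour = T_melt + Superheat
T_pour = 702 + 67 = 769 deg C

Final answer: 769 deg C


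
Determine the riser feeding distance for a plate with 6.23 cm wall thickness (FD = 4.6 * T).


Formula: FD = 4.6 * T  (riser feeding-distance rule)
FD = 4.6 * 6.23 cm = 28.6580 cm

28.6580 cm


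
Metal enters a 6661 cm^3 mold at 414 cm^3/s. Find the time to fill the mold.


Formula: t_fill = V_mold / Q_flow
t = 6661 cm^3 / 414 cm^3/s = 16.0894 s

Final answer: 16.0894 s


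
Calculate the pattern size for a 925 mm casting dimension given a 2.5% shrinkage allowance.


Formula: L_pattern = L_casting * (1 + shrinkage_rate/100)
Shrinkage factor = 1 + 2.5/100 = 1.025
L_pattern = 925 mm * 1.025 = 948.1250 mm


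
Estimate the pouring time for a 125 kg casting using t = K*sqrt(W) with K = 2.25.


Formula: t = K * sqrt(W)
sqrt(W) = sqrt(125) = 11.18034
t = 2.25 * 11.18034 = 25.1558 s

Answer: 25.1558 s


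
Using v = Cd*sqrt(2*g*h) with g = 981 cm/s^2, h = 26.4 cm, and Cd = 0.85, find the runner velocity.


Formula: v = Cd * sqrt(2 * g * h)  (Torricelli with discharge coefficient)
2*g*h = 2 * 981 * 26.4 = 51796.8 cm^2/s^2
sqrt(51796.8) = 227.58910 cm/s
v = 0.85 * 227.58910 = 193.4507 cm/s

193.4507 cm/s


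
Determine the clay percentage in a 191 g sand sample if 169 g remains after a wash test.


Formula: Clay% = (W_total - W_washed) / W_total * 100
Clay mass = 191 - 169 = 22 g
Clay% = 22 / 191 * 100 = 11.5183%

Answer: 11.5183%


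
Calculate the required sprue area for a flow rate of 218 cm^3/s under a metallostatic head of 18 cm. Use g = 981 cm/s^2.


Formula: v = sqrt(2*g*h), A = Q/v
Velocity: v = sqrt(2 * 981 * 18) = sqrt(35316) = 187.9255 cm/s
Sprue area: A = Q / v = 218 / 187.9255 = 1.1600 cm^2

Answer: 1.1600 cm^2


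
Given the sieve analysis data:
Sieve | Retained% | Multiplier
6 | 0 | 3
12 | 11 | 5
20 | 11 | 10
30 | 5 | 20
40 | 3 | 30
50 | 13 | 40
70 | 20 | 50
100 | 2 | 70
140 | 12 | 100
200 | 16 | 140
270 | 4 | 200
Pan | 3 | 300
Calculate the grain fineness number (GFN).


Formula: GFN = sum(pct * multiplier) / sum(pct)
sum(pct * multiplier) = 7155
sum(pct) = 100
GFN = 7155 / 100 = 71.55

Final answer: 71.55


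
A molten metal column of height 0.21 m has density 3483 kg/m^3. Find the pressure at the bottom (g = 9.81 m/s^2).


Formula: P = rho * g * h
rho * g = 3483 * 9.81 = 34168.23 N/m^3
P = 34168.23 * 0.21 = 7175.3283 Pa


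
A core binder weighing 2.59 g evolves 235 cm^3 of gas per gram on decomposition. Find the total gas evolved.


Formula: V_gas = W_binder * gas_evolution_rate
V = 2.59 g * 235 cm^3/g = 608.6500 cm^3

Answer: 608.6500 cm^3


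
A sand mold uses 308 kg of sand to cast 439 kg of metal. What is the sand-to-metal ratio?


Formula: Sand-to-Metal Ratio = W_sand / W_metal
Ratio = 308 kg / 439 kg = 0.7016

0.7016


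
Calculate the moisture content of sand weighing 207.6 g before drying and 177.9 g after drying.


Formula: MC = (W_wet - W_dry) / W_wet * 100
Water mass = 207.6 - 177.9 = 29.7 g
MC = 29.7 / 207.6 * 100 = 14.3064%

Answer: 14.3064%


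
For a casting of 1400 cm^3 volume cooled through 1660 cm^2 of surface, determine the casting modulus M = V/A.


Formula: Casting Modulus M = V / A
M = 1400 cm^3 / 1660 cm^2 = 0.8434 cm

Final answer: 0.8434 cm


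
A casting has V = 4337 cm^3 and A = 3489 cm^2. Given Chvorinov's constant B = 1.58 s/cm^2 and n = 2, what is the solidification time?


Formula: t_s = B * (V/A)^n  (Chvorinov's rule, n=2)
Modulus M = V/A = 4337/3489 = 1.243050 cm
M^2 = 1.243050^2 = 1.545173 cm^2
t_s = 1.58 * 1.545173 = 2.4414 s


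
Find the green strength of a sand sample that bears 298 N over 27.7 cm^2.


Formula: Compressive Strength = Force / Area
Strength = 298 N / 27.7 cm^2 = 10.7581 N/cm^2

10.7581 N/cm^2


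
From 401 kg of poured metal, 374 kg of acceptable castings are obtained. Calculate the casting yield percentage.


Formula: Casting Yield = (W_good / W_total) * 100
Yield = (374 kg / 401 kg) * 100 = 93.2668%

Final answer: 93.2668%


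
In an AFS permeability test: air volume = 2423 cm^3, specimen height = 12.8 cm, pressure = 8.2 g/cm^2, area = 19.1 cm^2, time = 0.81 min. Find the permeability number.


Formula: Permeability Number P = (V * H) / (p * A * t)
Numerator: V * H = 2423 * 12.8 = 31014.4
Denominator: p * A * t = 8.2 * 19.1 * 0.81 = 126.8622
P = 31014.4 / 126.8622 = 244.4731

244.4731


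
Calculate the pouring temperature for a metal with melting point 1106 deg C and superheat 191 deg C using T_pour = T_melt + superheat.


Formula: T_pour = T_melt + Superheat
T_pour = 1106 + 191 = 1297 deg C


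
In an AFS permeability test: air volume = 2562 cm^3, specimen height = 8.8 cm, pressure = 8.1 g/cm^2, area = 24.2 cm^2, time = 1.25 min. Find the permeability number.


Formula: Permeability Number P = (V * H) / (p * A * t)
Numerator: V * H = 2562 * 8.8 = 22545.6
Denominator: p * A * t = 8.1 * 24.2 * 1.25 = 245.025
P = 22545.6 / 245.025 = 92.0135

Answer: 92.0135


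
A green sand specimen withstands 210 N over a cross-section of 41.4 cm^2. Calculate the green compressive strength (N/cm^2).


Formula: Compressive Strength = Force / Area
Strength = 210 N / 41.4 cm^2 = 5.0725 N/cm^2

Answer: 5.0725 N/cm^2


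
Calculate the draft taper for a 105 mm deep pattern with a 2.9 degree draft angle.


Formula: taper = depth * tan(draft_angle)
tan(2.9 deg) = 0.0506578
taper = 105 mm * 0.0506578 = 5.3191 mm


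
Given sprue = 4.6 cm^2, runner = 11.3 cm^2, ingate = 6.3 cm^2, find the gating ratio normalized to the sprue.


Sprue:Runner:Ingate = 1 : 11.3/4.6 : 6.3/4.6 = 1:2.46:1.37

Final answer: 1:2.46:1.37


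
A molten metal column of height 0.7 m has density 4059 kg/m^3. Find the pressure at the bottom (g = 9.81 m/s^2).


Formula: P = rho * g * h
rho * g = 4059 * 9.81 = 39818.79 N/m^3
P = 39818.79 * 0.7 = 27873.1530 Pa

27873.1530 Pa


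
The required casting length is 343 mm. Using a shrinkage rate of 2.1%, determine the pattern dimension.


Formula: L_pattern = L_casting * (1 + shrinkage_rate/100)
Shrinkage factor = 1 + 2.1/100 = 1.021
L_pattern = 343 mm * 1.021 = 350.2030 mm


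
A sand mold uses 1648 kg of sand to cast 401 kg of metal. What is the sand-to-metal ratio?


Formula: Sand-to-Metal Ratio = W_sand / W_metal
Ratio = 1648 kg / 401 kg = 4.1097


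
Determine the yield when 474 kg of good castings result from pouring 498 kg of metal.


Formula: Casting Yield = (W_good / W_total) * 100
Yield = (474 kg / 498 kg) * 100 = 95.1807%

Final answer: 95.1807%


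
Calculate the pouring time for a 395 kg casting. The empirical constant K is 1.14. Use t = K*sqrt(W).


Formula: t = K * sqrt(W)
sqrt(W) = sqrt(395) = 19.87461
t = 1.14 * 19.87461 = 22.6571 s


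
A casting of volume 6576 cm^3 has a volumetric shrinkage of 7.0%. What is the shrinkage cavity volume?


Formula: V_shrink = V_casting * shrinkage_pct / 100
V_shrink = 6576 cm^3 * 7.0 / 100 = 460.3200 cm^3


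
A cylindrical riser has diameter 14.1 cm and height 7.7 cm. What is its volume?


Formula: V = pi * (D/2)^2 * H  (cylinder volume)
Radius = D/2 = 14.1/2 = 7.05 cm
V = pi * 7.05^2 * 7.7 = 1202.3166 cm^3


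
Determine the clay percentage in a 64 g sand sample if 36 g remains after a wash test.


Formula: Clay% = (W_total - W_washed) / W_total * 100
Clay mass = 64 - 36 = 28 g
Clay% = 28 / 64 * 100 = 43.7500%


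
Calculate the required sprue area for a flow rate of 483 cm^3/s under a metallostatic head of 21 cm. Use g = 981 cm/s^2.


Formula: v = sqrt(2*g*h), A = Q/v
Velocity: v = sqrt(2 * 981 * 21) = sqrt(41202) = 202.9828 cm/s
Sprue area: A = Q / v = 483 / 202.9828 = 2.3795 cm^2

Final answer: 2.3795 cm^2


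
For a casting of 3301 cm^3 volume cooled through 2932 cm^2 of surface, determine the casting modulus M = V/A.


Formula: Casting Modulus M = V / A
M = 3301 cm^3 / 2932 cm^2 = 1.1259 cm

Final answer: 1.1259 cm


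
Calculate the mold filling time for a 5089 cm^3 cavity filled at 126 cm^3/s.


Formula: t_fill = V_mold / Q_flow
t = 5089 cm^3 / 126 cm^3/s = 40.3889 s

40.3889 s


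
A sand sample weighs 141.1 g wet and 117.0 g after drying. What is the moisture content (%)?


Formula: MC = (W_wet - W_dry) / W_wet * 100
Water mass = 141.1 - 117.0 = 24.1 g
MC = 24.1 / 141.1 * 100 = 17.0801%

17.0801%


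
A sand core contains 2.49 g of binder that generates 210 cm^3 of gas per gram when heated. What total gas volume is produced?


Formula: V_gas = W_binder * gas_evolution_rate
V = 2.49 g * 210 cm^3/g = 522.9000 cm^3

Final answer: 522.9000 cm^3


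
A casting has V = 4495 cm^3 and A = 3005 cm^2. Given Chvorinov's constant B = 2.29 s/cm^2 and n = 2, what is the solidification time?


Formula: t_s = B * (V/A)^n  (Chvorinov's rule, n=2)
Modulus M = V/A = 4495/3005 = 1.495840 cm
M^2 = 1.495840^2 = 2.237537 cm^2
t_s = 2.29 * 2.237537 = 5.1240 s

Answer: 5.1240 s


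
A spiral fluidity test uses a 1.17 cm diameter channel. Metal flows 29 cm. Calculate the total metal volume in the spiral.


Formula: V = pi * (d/2)^2 * L  (cylinder volume)
Radius = 1.17/2 = 0.585 cm
V = pi * 0.585^2 * 29 = 31.1788 cm^3


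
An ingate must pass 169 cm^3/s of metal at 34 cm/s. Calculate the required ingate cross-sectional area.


Formula: A_ingate = Q / v  (continuity equation)
A = 169 cm^3/s / 34 cm/s = 4.9706 cm^2


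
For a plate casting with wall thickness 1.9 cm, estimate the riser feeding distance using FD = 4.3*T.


Formula: FD = 4.3 * T  (riser feeding-distance rule)
FD = 4.3 * 1.9 cm = 8.1700 cm

Final answer: 8.1700 cm


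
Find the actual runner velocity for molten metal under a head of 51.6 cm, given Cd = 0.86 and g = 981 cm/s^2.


Formula: v = Cd * sqrt(2 * g * h)  (Torricelli with discharge coefficient)
2*g*h = 2 * 981 * 51.6 = 101239.2 cm^2/s^2
sqrt(101239.2) = 318.18108 cm/s
v = 0.86 * 318.18108 = 273.6357 cm/s

Final answer: 273.6357 cm/s


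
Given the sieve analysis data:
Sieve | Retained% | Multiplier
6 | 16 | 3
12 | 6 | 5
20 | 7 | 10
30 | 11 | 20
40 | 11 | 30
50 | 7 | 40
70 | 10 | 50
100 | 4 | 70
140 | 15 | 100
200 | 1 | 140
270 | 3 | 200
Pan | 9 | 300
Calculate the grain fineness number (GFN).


Formula: GFN = sum(pct * multiplier) / sum(pct)
sum(pct * multiplier) = 6698
sum(pct) = 100
GFN = 6698 / 100 = 66.98

66.98


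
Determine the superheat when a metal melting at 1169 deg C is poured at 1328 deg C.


Formula: Superheat = T_pour - T_melt
Superheat = 1328 - 1169 = 159 deg C

Final answer: 159 deg C


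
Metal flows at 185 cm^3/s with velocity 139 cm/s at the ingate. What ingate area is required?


Formula: A_ingate = Q / v  (continuity equation)
A = 185 cm^3/s / 139 cm/s = 1.3309 cm^2

Answer: 1.3309 cm^2


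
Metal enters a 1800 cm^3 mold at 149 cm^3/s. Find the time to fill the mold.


Formula: t_fill = V_mold / Q_flow
t = 1800 cm^3 / 149 cm^3/s = 12.0805 s

Answer: 12.0805 s


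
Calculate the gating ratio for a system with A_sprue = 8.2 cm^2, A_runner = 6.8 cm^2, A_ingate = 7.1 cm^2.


Sprue:Runner:Ingate = 1 : 6.8/8.2 : 7.1/8.2 = 1:0.83:0.87

1:0.83:0.87


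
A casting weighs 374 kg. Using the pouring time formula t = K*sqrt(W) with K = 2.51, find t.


Formula: t = K * sqrt(W)
sqrt(W) = sqrt(374) = 19.33908
t = 2.51 * 19.33908 = 48.5411 s


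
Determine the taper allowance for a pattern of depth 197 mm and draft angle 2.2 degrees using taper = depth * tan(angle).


Formula: taper = depth * tan(draft_angle)
tan(2.2 deg) = 0.0384161
taper = 197 mm * 0.0384161 = 7.5680 mm

Answer: 7.5680 mm


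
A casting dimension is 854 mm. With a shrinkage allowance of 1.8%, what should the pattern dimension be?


Formula: L_pattern = L_casting * (1 + shrinkage_rate/100)
Shrinkage factor = 1 + 1.8/100 = 1.018
L_pattern = 854 mm * 1.018 = 869.3720 mm

869.3720 mm


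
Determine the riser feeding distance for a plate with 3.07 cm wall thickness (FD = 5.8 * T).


Formula: FD = 5.8 * T  (riser feeding-distance rule)
FD = 5.8 * 3.07 cm = 17.8060 cm

17.8060 cm


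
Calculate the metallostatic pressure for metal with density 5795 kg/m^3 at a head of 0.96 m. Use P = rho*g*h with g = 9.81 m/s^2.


Formula: P = rho * g * h
rho * g = 5795 * 9.81 = 56848.95 N/m^3
P = 56848.95 * 0.96 = 54574.9920 Pa

Final answer: 54574.9920 Pa


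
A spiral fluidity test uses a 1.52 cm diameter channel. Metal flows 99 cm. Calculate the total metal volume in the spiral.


Formula: V = pi * (d/2)^2 * L  (cylinder volume)
Radius = 1.52/2 = 0.76 cm
V = pi * 0.76^2 * 99 = 179.6438 cm^3


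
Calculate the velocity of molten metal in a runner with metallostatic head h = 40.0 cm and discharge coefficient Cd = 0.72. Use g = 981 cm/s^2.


Formula: v = Cd * sqrt(2 * g * h)  (Torricelli with discharge coefficient)
2*g*h = 2 * 981 * 40.0 = 78480.0 cm^2/s^2
sqrt(78480.0) = 280.14282 cm/s
v = 0.72 * 280.14282 = 201.7028 cm/s


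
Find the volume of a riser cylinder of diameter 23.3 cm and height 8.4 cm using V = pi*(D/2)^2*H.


Formula: V = pi * (D/2)^2 * H  (cylinder volume)
Radius = D/2 = 23.3/2 = 11.65 cm
V = pi * 11.65^2 * 8.4 = 3581.6324 cm^3

3581.6324 cm^3


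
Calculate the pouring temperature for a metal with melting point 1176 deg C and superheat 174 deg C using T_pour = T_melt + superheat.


Formula: T_pour = T_melt + Superheat
T_pour = 1176 + 174 = 1350 deg C


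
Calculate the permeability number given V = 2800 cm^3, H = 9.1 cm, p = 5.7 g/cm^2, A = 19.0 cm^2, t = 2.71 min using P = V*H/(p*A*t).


Formula: Permeability Number P = (V * H) / (p * A * t)
Numerator: V * H = 2800 * 9.1 = 25480.0
Denominator: p * A * t = 5.7 * 19.0 * 2.71 = 293.493
P = 25480.0 / 293.493 = 86.8164

Final answer: 86.8164


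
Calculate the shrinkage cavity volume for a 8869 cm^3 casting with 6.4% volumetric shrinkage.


Formula: V_shrink = V_casting * shrinkage_pct / 100
V_shrink = 8869 cm^3 * 6.4 / 100 = 567.6160 cm^3

Final answer: 567.6160 cm^3


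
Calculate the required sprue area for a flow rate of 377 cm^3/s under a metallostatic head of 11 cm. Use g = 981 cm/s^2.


Formula: v = sqrt(2*g*h), A = Q/v
Velocity: v = sqrt(2 * 981 * 11) = sqrt(21582) = 146.9081 cm/s
Sprue area: A = Q / v = 377 / 146.9081 = 2.5662 cm^2

Answer: 2.5662 cm^2


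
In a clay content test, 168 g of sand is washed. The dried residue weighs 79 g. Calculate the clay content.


Formula: Clay% = (W_total - W_washed) / W_total * 100
Clay mass = 168 - 79 = 89 g
Clay% = 89 / 168 * 100 = 52.9762%

52.9762%


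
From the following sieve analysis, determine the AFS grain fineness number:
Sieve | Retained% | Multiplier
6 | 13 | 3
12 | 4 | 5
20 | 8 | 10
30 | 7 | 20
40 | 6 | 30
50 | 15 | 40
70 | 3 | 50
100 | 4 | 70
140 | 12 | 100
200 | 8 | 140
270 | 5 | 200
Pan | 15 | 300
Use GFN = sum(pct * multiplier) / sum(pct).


Formula: GFN = sum(pct * multiplier) / sum(pct)
sum(pct * multiplier) = 9309
sum(pct) = 100
GFN = 9309 / 100 = 93.09

Final answer: 93.09


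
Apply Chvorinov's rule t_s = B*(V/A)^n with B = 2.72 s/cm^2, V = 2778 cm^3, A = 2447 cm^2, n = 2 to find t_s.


Formula: t_s = B * (V/A)^n  (Chvorinov's rule, n=2)
Modulus M = V/A = 2778/2447 = 1.135268 cm
M^2 = 1.135268^2 = 1.288833 cm^2
t_s = 2.72 * 1.288833 = 3.5056 s

Answer: 3.5056 s


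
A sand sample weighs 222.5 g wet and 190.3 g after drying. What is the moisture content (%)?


Formula: MC = (W_wet - W_dry) / W_wet * 100
Water mass = 222.5 - 190.3 = 32.2 g
MC = 32.2 / 222.5 * 100 = 14.4719%


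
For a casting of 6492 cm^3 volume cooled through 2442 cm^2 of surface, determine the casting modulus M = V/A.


Formula: Casting Modulus M = V / A
M = 6492 cm^3 / 2442 cm^2 = 2.6585 cm

Final answer: 2.6585 cm


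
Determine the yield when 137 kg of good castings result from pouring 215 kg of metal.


Formula: Casting Yield = (W_good / W_total) * 100
Yield = (137 kg / 215 kg) * 100 = 63.7209%

Answer: 63.7209%


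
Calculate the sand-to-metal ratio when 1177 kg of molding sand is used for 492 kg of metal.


Formula: Sand-to-Metal Ratio = W_sand / W_metal
Ratio = 1177 kg / 492 kg = 2.3923

2.3923


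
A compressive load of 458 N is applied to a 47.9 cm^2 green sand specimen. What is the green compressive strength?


Formula: Compressive Strength = Force / Area
Strength = 458 N / 47.9 cm^2 = 9.5616 N/cm^2


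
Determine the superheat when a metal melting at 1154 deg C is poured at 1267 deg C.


Formula: Superheat = T_pour - T_melt
Superheat = 1267 - 1154 = 113 deg C

Answer: 113 deg C


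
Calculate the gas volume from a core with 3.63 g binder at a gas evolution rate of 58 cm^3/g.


Formula: V_gas = W_binder * gas_evolution_rate
V = 3.63 g * 58 cm^3/g = 210.5400 cm^3

Final answer: 210.5400 cm^3


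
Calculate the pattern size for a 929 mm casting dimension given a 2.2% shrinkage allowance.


Formula: L_pattern = L_casting * (1 + shrinkage_rate/100)
Shrinkage factor = 1 + 2.2/100 = 1.022
L_pattern = 929 mm * 1.022 = 949.4380 mm

949.4380 mm


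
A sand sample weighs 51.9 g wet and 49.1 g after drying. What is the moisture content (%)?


Formula: MC = (W_wet - W_dry) / W_wet * 100
Water mass = 51.9 - 49.1 = 2.8 g
MC = 2.8 / 51.9 * 100 = 5.3950%

Final answer: 5.3950%


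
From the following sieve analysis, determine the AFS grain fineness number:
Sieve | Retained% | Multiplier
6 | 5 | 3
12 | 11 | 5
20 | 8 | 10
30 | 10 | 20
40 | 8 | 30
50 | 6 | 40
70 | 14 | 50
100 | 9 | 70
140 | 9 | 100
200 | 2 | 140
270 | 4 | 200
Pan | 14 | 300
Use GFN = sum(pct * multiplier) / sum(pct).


Formula: GFN = sum(pct * multiplier) / sum(pct)
sum(pct * multiplier) = 8340
sum(pct) = 100
GFN = 8340 / 100 = 83.40

Answer: 83.40


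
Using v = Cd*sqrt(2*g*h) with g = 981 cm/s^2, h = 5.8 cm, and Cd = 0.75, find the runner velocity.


Formula: v = Cd * sqrt(2 * g * h)  (Torricelli with discharge coefficient)
2*g*h = 2 * 981 * 5.8 = 11379.6 cm^2/s^2
sqrt(11379.6) = 106.67521 cm/s
v = 0.75 * 106.67521 = 80.0064 cm/s

Final answer: 80.0064 cm/s


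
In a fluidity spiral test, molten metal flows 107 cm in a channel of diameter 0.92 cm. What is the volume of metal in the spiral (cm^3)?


Formula: V = pi * (d/2)^2 * L  (cylinder volume)
Radius = 0.92/2 = 0.46 cm
V = pi * 0.46^2 * 107 = 71.1294 cm^3

Answer: 71.1294 cm^3


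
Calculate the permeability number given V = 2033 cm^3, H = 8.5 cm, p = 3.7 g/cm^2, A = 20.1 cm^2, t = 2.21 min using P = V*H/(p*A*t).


Formula: Permeability Number P = (V * H) / (p * A * t)
Numerator: V * H = 2033 * 8.5 = 17280.5
Denominator: p * A * t = 3.7 * 20.1 * 2.21 = 164.3577
P = 17280.5 / 164.3577 = 105.1396


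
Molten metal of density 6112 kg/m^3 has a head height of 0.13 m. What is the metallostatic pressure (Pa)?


Formula: P = rho * g * h
rho * g = 6112 * 9.81 = 59958.72 N/m^3
P = 59958.72 * 0.13 = 7794.6336 Pa


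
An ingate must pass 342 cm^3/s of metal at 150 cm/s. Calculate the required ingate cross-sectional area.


Formula: A_ingate = Q / v  (continuity equation)
A = 342 cm^3/s / 150 cm/s = 2.2800 cm^2


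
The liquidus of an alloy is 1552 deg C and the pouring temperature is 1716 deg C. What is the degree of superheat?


Formula: Superheat = T_pour - T_melt
Superheat = 1716 - 1552 = 164 deg C

Final answer: 164 deg C


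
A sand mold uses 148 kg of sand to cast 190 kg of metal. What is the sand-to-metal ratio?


Formula: Sand-to-Metal Ratio = W_sand / W_metal
Ratio = 148 kg / 190 kg = 0.7789

Answer: 0.7789


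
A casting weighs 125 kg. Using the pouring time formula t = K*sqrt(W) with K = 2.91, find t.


Formula: t = K * sqrt(W)
sqrt(W) = sqrt(125) = 11.18034
t = 2.91 * 11.18034 = 32.5348 s

Answer: 32.5348 s


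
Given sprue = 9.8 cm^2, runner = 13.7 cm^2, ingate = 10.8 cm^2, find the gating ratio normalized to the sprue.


Sprue:Runner:Ingate = 1 : 13.7/9.8 : 10.8/9.8 = 1:1.40:1.10

Answer: 1:1.40:1.10


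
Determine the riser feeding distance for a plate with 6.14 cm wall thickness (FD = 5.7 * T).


Formula: FD = 5.7 * T  (riser feeding-distance rule)
FD = 5.7 * 6.14 cm = 34.9980 cm

Final answer: 34.9980 cm


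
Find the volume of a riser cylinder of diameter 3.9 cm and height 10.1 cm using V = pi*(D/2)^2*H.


Formula: V = pi * (D/2)^2 * H  (cylinder volume)
Radius = D/2 = 3.9/2 = 1.95 cm
V = pi * 1.95^2 * 10.1 = 120.6537 cm^3


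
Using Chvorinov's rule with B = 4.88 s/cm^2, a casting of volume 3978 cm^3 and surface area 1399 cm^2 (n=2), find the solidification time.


Formula: t_s = B * (V/A)^n  (Chvorinov's rule, n=2)
Modulus M = V/A = 3978/1399 = 2.843460 cm
M^2 = 2.843460^2 = 8.085265 cm^2
t_s = 4.88 * 8.085265 = 39.4561 s

39.4561 s


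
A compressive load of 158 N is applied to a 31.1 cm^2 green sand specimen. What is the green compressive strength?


Formula: Compressive Strength = Force / Area
Strength = 158 N / 31.1 cm^2 = 5.0804 N/cm^2

Final answer: 5.0804 N/cm^2


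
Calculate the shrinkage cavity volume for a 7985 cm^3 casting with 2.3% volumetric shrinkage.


Formula: V_shrink = V_casting * shrinkage_pct / 100
V_shrink = 7985 cm^3 * 2.3 / 100 = 183.6550 cm^3

183.6550 cm^3


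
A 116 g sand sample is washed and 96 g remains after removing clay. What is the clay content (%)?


Formula: Clay% = (W_total - W_washed) / W_total * 100
Clay mass = 116 - 96 = 20 g
Clay% = 20 / 116 * 100 = 17.2414%

Final answer: 17.2414%


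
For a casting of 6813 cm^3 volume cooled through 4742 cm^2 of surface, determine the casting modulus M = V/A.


Formula: Casting Modulus M = V / A
M = 6813 cm^3 / 4742 cm^2 = 1.4367 cm

Final answer: 1.4367 cm


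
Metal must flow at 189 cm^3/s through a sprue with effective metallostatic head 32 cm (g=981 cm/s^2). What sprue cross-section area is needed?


Formula: v = sqrt(2*g*h), A = Q/v
Velocity: v = sqrt(2 * 981 * 32) = sqrt(62784) = 250.5674 cm/s
Sprue area: A = Q / v = 189 / 250.5674 = 0.7543 cm^2

0.7543 cm^2


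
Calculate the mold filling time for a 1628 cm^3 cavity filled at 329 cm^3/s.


Formula: t_fill = V_mold / Q_flow
t = 1628 cm^3 / 329 cm^3/s = 4.9483 s

Answer: 4.9483 s


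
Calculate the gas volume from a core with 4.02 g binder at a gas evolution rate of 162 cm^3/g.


Formula: V_gas = W_binder * gas_evolution_rate
V = 4.02 g * 162 cm^3/g = 651.2400 cm^3

651.2400 cm^3


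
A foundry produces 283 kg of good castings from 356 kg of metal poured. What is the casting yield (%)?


Formula: Casting Yield = (W_good / W_total) * 100
Yield = (283 kg / 356 kg) * 100 = 79.4944%

Answer: 79.4944%


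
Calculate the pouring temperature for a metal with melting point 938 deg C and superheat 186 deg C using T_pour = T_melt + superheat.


Formula: T_pour = T_melt + Superheat
T_pour = 938 + 186 = 1124 deg C

Final answer: 1124 deg C


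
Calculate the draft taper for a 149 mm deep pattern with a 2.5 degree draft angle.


Formula: taper = depth * tan(draft_angle)
tan(2.5 deg) = 0.0436609
taper = 149 mm * 0.0436609 = 6.5055 mm


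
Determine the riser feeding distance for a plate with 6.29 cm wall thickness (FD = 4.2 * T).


Formula: FD = 4.2 * T  (riser feeding-distance rule)
FD = 4.2 * 6.29 cm = 26.4180 cm

26.4180 cm


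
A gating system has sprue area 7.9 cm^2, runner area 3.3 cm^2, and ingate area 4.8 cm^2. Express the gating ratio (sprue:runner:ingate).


Sprue:Runner:Ingate = 1 : 3.3/7.9 : 4.8/7.9 = 1:0.42:0.61


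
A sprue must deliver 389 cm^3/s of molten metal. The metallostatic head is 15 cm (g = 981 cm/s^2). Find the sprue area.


Formula: v = sqrt(2*g*h), A = Q/v
Velocity: v = sqrt(2 * 981 * 15) = sqrt(29430) = 171.5517 cm/s
Sprue area: A = Q / v = 389 / 171.5517 = 2.2675 cm^2

2.2675 cm^2


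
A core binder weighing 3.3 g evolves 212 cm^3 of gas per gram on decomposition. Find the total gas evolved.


Formula: V_gas = W_binder * gas_evolution_rate
V = 3.3 g * 212 cm^3/g = 699.6000 cm^3

699.6000 cm^3


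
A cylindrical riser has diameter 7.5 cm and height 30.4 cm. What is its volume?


Formula: V = pi * (D/2)^2 * H  (cylinder volume)
Radius = D/2 = 7.5/2 = 3.75 cm
V = pi * 3.75^2 * 30.4 = 1343.0309 cm^3


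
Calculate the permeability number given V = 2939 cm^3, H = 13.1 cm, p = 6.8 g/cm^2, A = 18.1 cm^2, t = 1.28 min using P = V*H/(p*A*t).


Formula: Permeability Number P = (V * H) / (p * A * t)
Numerator: V * H = 2939 * 13.1 = 38500.9
Denominator: p * A * t = 6.8 * 18.1 * 1.28 = 157.5424
P = 38500.9 / 157.5424 = 244.3844


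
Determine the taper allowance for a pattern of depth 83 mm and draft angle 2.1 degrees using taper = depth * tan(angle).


Formula: taper = depth * tan(draft_angle)
tan(2.1 deg) = 0.0366683
taper = 83 mm * 0.0366683 = 3.0435 mm


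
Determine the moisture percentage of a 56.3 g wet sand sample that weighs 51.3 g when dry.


Formula: MC = (W_wet - W_dry) / W_wet * 100
Water mass = 56.3 - 51.3 = 5.0 g
MC = 5.0 / 56.3 * 100 = 8.8810%

Answer: 8.8810%


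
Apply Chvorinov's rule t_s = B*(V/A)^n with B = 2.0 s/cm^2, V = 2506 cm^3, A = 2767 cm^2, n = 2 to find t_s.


Formula: t_s = B * (V/A)^n  (Chvorinov's rule, n=2)
Modulus M = V/A = 2506/2767 = 0.905674 cm
M^2 = 0.905674^2 = 0.820245 cm^2
t_s = 2.0 * 0.820245 = 1.6405 s

Answer: 1.6405 s


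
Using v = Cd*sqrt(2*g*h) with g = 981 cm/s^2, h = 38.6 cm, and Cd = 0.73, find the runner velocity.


Formula: v = Cd * sqrt(2 * g * h)  (Torricelli with discharge coefficient)
2*g*h = 2 * 981 * 38.6 = 75733.2 cm^2/s^2
sqrt(75733.2) = 275.19666 cm/s
v = 0.73 * 275.19666 = 200.8936 cm/s

Final answer: 200.8936 cm/s


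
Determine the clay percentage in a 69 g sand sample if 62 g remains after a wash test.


Formula: Clay% = (W_total - W_washed) / W_total * 100
Clay mass = 69 - 62 = 7 g
Clay% = 7 / 69 * 100 = 10.1449%

Answer: 10.1449%


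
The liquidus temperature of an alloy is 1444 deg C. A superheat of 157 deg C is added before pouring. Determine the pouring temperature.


Formula: T_pour = T_melt + Superheat
T_pour = 1444 + 157 = 1601 deg C

1601 deg C


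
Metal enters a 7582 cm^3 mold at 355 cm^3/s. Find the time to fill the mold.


Formula: t_fill = V_mold / Q_flow
t = 7582 cm^3 / 355 cm^3/s = 21.3577 s

Final answer: 21.3577 s


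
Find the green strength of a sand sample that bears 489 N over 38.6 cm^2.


Formula: Compressive Strength = Force / Area
Strength = 489 N / 38.6 cm^2 = 12.6684 N/cm^2

Final answer: 12.6684 N/cm^2


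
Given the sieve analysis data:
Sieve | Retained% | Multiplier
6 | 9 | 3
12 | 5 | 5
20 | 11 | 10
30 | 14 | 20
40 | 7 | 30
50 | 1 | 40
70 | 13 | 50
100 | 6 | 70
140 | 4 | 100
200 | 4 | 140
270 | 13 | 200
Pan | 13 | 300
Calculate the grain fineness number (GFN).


Formula: GFN = sum(pct * multiplier) / sum(pct)
sum(pct * multiplier) = 9222
sum(pct) = 100
GFN = 9222 / 100 = 92.22

Answer: 92.22


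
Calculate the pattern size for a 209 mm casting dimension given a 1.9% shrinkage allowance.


Formula: L_pattern = L_casting * (1 + shrinkage_rate/100)
Shrinkage factor = 1 + 1.9/100 = 1.019
L_pattern = 209 mm * 1.019 = 212.9710 mm

212.9710 mm


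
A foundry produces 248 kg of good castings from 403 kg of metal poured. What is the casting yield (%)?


Formula: Casting Yield = (W_good / W_total) * 100
Yield = (248 kg / 403 kg) * 100 = 61.5385%


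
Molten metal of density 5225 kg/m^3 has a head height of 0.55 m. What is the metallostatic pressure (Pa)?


Formula: P = rho * g * h
rho * g = 5225 * 9.81 = 51257.25 N/m^3
P = 51257.25 * 0.55 = 28191.4875 Pa

28191.4875 Pa


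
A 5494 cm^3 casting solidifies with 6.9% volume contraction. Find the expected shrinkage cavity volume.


Formula: V_shrink = V_casting * shrinkage_pct / 100
V_shrink = 5494 cm^3 * 6.9 / 100 = 379.0860 cm^3

Final answer: 379.0860 cm^3


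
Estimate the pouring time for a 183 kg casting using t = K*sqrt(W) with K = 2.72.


Formula: t = K * sqrt(W)
sqrt(W) = sqrt(183) = 13.52775
t = 2.72 * 13.52775 = 36.7955 s

Answer: 36.7955 s


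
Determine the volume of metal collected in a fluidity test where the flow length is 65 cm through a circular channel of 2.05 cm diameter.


Formula: V = pi * (d/2)^2 * L  (cylinder volume)
Radius = 2.05/2 = 1.025 cm
V = pi * 1.025^2 * 65 = 214.5413 cm^3

Answer: 214.5413 cm^3


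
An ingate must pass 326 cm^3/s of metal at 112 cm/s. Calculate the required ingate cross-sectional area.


Formula: A_ingate = Q / v  (continuity equation)
A = 326 cm^3/s / 112 cm/s = 2.9107 cm^2

Final answer: 2.9107 cm^2


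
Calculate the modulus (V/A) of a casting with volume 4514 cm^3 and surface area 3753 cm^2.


Formula: Casting Modulus M = V / A
M = 4514 cm^3 / 3753 cm^2 = 1.2028 cm

1.2028 cm


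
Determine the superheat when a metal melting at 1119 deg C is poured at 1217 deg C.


Formula: Superheat = T_pour - T_melt
Superheat = 1217 - 1119 = 98 deg C

98 deg C


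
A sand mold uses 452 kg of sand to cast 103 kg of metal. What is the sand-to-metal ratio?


Formula: Sand-to-Metal Ratio = W_sand / W_metal
Ratio = 452 kg / 103 kg = 4.3883

4.3883


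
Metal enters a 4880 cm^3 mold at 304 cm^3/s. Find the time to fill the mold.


Formula: t_fill = V_mold / Q_flow
t = 4880 cm^3 / 304 cm^3/s = 16.0526 s


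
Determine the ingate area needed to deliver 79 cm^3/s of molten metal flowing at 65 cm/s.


Formula: A_ingate = Q / v  (continuity equation)
A = 79 cm^3/s / 65 cm/s = 1.2154 cm^2

1.2154 cm^2


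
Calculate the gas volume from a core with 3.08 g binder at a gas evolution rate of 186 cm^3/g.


Formula: V_gas = W_binder * gas_evolution_rate
V = 3.08 g * 186 cm^3/g = 572.8800 cm^3

Answer: 572.8800 cm^3


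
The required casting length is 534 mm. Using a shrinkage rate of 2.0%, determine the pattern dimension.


Formula: L_pattern = L_casting * (1 + shrinkage_rate/100)
Shrinkage factor = 1 + 2.0/100 = 1.02
L_pattern = 534 mm * 1.02 = 544.6800 mm

Answer: 544.6800 mm


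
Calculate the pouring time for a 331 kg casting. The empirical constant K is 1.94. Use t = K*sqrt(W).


Formula: t = K * sqrt(W)
sqrt(W) = sqrt(331) = 18.19341
t = 1.94 * 18.19341 = 35.2952 s


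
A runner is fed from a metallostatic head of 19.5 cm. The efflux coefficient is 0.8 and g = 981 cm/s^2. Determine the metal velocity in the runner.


Formula: v = Cd * sqrt(2 * g * h)  (Torricelli with discharge coefficient)
2*g*h = 2 * 981 * 19.5 = 38259.0 cm^2/s^2
sqrt(38259.0) = 195.59908 cm/s
v = 0.8 * 195.59908 = 156.4793 cm/s


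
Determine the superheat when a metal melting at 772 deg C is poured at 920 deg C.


Formula: Superheat = T_pour - T_melt
Superheat = 920 - 772 = 148 deg C

Answer: 148 deg C


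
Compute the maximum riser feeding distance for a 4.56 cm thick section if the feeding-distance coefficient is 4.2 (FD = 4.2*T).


Formula: FD = 4.2 * T  (riser feeding-distance rule)
FD = 4.2 * 4.56 cm = 19.1520 cm

19.1520 cm


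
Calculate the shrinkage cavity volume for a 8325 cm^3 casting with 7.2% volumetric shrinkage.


Formula: V_shrink = V_casting * shrinkage_pct / 100
V_shrink = 8325 cm^3 * 7.2 / 100 = 599.4000 cm^3

599.4000 cm^3


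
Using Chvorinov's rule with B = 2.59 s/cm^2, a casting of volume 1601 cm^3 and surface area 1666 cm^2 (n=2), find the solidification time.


Formula: t_s = B * (V/A)^n  (Chvorinov's rule, n=2)
Modulus M = V/A = 1601/1666 = 0.960984 cm
M^2 = 0.960984^2 = 0.923490 cm^2
t_s = 2.59 * 0.923490 = 2.3918 s

2.3918 s


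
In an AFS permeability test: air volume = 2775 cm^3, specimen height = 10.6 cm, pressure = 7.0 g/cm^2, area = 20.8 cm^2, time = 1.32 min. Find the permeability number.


Formula: Permeability Number P = (V * H) / (p * A * t)
Numerator: V * H = 2775 * 10.6 = 29415.0
Denominator: p * A * t = 7.0 * 20.8 * 1.32 = 192.192
P = 29415.0 / 192.192 = 153.0501

153.0501


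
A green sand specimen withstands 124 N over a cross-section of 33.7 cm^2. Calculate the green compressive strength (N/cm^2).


Formula: Compressive Strength = Force / Area
Strength = 124 N / 33.7 cm^2 = 3.6795 N/cm^2

3.6795 N/cm^2


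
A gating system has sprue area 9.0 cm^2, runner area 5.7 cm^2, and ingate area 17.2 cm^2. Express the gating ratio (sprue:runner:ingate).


Sprue:Runner:Ingate = 1 : 5.7/9.0 : 17.2/9.0 = 1:0.63:1.91

Answer: 1:0.63:1.91


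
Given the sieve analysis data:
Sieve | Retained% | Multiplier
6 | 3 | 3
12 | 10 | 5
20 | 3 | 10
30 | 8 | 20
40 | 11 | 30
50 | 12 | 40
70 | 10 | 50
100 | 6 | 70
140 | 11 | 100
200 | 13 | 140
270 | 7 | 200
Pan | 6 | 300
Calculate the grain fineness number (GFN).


Formula: GFN = sum(pct * multiplier) / sum(pct)
sum(pct * multiplier) = 8099
sum(pct) = 100
GFN = 8099 / 100 = 80.99

80.99
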